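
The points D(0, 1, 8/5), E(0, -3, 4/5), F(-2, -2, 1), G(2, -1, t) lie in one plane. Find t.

Normal to plane DEF: n = (0, 8/5, -8); plane equation n·P = -56/5.
Requiring n·G = -56/5: (-8)t + (-8/5) = -56/5.
So t = 6/5.

6/5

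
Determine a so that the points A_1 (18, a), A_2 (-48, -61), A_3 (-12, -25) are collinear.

The three points are collinear iff det[A_1A_2; A_1A_3] = 0.
This determinant is linear in a: (36)a + (-180) = 0, so a = 5.

5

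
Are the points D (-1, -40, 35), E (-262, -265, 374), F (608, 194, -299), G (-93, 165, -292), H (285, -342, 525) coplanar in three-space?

Yes

The plane through D, E, F has normal n = DE × DF = (-4176, 119277, 75951) and equation n·P = -2108619.
Checking the remaining points: n·G = -2108619, n·H = -2108619.
All equal -2108619, so all 5 points lie in one plane.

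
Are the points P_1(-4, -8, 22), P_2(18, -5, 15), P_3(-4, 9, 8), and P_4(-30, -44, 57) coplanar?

The four points are coplanar iff the 3×3 determinant with rows P_1P_2, P_1P_3, P_1P_4 is zero.
Rows: (22, 3, -7), (0, 17, -14), (-26, -36, 35).
Expanding along the first row: (22)(91) − (3)(-364) + (-7)(442) = 0.
Zero determinant ⇒ coplanar.

Yes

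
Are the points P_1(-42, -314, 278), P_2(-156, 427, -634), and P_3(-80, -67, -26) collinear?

P_1P_2 = (-114, 741, -912), P_1P_3 = (-38, 247, -304).
P_1P_2 × P_1P_3 = (0, 0, 0).
The cross product vanishes, so the three points are collinear.

Yes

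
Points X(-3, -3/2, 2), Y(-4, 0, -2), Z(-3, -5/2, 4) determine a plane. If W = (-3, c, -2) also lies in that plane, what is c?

1/2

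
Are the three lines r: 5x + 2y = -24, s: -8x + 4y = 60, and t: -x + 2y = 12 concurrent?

Yes

Intersecting r and s: solving the 2×2 system gives (x, y) = (-6, 3).
Substitute into t: (-1)(-6) + (2)(3) = 12.
This equals 12, so (-6, 3) lies on all three lines and they are concurrent.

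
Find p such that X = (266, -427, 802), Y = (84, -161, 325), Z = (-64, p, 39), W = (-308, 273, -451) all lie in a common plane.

Normal to plane XYW: n = (602, 45752, 25284); plane equation n·P = 901796.
Requiring n·Z = 901796: (45752)p + (947548) = 901796.
So p = -1.

-1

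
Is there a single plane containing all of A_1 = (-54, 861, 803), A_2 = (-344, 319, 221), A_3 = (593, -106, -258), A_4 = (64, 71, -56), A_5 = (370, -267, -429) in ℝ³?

The plane through A_1, A_2, A_3 has normal n = A_1A_2 × A_1A_3 = (12268, -684244, 631104) and equation n·P = -83020044.
Checking the remaining points: n·A_4 = -83137996, n·A_5 = -83511308.
Since n·A_4 = -83137996 ≠ -83020044, A_4 is off the plane and the points are not all coplanar.

No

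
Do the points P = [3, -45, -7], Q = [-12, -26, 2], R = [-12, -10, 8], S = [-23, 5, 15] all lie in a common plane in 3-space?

With P as base: PQ = (-15, 19, 9), PR = (-15, 35, 15), PS = (-26, 50, 22).
PR × PS = (20, -60, 160).
PQ · (PR × PS) = 0.
The scalar triple product vanishes, so the four points are coplanar.

Yes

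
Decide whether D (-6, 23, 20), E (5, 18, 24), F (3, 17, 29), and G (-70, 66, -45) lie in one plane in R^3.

The four points are coplanar iff the 3×3 determinant with rows DE, DF, DG is zero.
Rows: (11, -5, 4), (9, -6, 9), (-64, 43, -65).
Expanding along the first row: (11)(3) − (-5)(-9) + (4)(3) = 0.
Zero determinant ⇒ coplanar.

Yes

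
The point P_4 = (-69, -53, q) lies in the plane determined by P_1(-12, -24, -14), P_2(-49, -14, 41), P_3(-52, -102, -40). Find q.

28

A normal to the plane is n = P_1P_2 × P_1P_3 = (4030, -3162, 3286).
P_4 lies in the plane iff n · P_1P_4 = 0.
This gives (3286)q + (-92008) = 0, so q = 28.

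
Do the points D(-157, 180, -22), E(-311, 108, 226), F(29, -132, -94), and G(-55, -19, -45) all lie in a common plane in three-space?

The four points are coplanar iff the 3×3 determinant with rows DE, DF, DG is zero.
Rows: (-154, -72, 248), (186, -312, -72), (102, -199, -23).
Expanding along the first row: (-154)(-7152) − (-72)(3066) + (248)(-5190) = 35040.
Nonzero ⇒ not coplanar.

No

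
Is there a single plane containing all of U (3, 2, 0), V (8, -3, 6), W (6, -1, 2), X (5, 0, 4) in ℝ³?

Yes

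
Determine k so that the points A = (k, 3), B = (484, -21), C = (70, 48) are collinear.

The three points are collinear iff det[AB; AC] = 0.
This determinant is linear in k: (-69)k + (23460) = 0, so k = 340.

340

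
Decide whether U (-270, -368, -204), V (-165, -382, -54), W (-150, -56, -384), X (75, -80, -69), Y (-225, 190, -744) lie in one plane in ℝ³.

Yes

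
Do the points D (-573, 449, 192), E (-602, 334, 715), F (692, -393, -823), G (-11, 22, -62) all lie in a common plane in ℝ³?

Yes

With D as base: DE = (-29, -115, 523), DF = (1265, -842, -1015), DG = (562, -427, -254).
DF × DG = (-219537, -249120, -66951).
DE · (DF × DG) = 0.
The scalar triple product vanishes, so the four points are coplanar.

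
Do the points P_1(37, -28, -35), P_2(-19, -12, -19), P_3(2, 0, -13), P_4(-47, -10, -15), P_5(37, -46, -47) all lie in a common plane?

Yes

The plane through P_1, P_2, P_3 has normal n = P_1P_2 × P_1P_3 = (-96, 672, -1008) and equation n·P = 12912.
Checking the remaining points: n·P_4 = 12912, n·P_5 = 12912.
All equal 12912, so all 5 points lie in one plane.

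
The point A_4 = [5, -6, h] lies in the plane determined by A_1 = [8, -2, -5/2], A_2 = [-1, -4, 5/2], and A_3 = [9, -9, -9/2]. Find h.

A normal to the plane is n = A_1A_2 × A_1A_3 = (39, -13, 65).
A_4 lies in the plane iff n · A_1A_4 = 0.
This gives (65)h + (195/2) = 0, so h = -3/2.

-3/2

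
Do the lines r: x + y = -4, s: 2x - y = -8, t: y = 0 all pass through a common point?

Yes

Intersecting r and s: solving the 2×2 system gives (x, y) = (-4, 0).
Substitute into t: (0)(-4) + (1)(0) = 0.
This equals 0, so (-4, 0) lies on all three lines and they are concurrent.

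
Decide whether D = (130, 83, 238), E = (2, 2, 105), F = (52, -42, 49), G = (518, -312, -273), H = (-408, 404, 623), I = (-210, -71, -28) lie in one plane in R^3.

The plane through D, E, F has normal n = DE × DF = (-1316, -13818, 9682) and equation n·P = 986342.
Checking the remaining points: n·G = 986342, n·H = 986342, n·I = 986342.
All equal 986342, so all 6 points lie in one plane.

Yes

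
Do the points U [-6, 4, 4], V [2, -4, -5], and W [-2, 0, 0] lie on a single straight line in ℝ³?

No

UV = (8, -8, -9), UW = (4, -4, -4).
UV × UW = (-4, -4, 0).
The cross product is nonzero, so the points do not lie on one line.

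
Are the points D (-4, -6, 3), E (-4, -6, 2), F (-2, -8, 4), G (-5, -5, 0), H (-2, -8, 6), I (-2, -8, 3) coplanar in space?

Yes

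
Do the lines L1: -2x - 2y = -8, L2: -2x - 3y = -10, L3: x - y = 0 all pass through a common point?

Intersecting L1 and L2: solving the 2×2 system gives (x, y) = (2, 2).
Substitute into L3: (1)(2) + (-1)(2) = 0.
This equals 0, so (2, 2) lies on all three lines and they are concurrent.

Yes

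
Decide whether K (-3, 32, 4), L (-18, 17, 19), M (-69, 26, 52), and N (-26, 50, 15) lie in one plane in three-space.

No

A normal to the plane through K, L, M is n = KL × KM = (-630, -270, -900).
The plane has equation n·P = -10350. For N: n·N = -10620.
-10620 ≠ -10350, so N is off the plane.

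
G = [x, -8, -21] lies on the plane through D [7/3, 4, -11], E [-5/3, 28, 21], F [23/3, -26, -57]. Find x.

4

Coplanarity requires DE · (DF × DG) = 0.
DE = (-4, 24, 32), DF = (16/3, -30, -46); the triple product is linear in x with coefficient -144 and constant term 576.
Setting it to zero: x = 4.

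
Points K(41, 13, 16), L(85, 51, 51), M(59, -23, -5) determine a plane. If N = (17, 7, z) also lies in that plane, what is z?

7

Coplanarity requires KL · (KM × KN) = 0.
KL = (44, 38, 35), KM = (18, -36, -21); the triple product is linear in z with coefficient -2268 and constant term 15876.
Setting it to zero: z = 7.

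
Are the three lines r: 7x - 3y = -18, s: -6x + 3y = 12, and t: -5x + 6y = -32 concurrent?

The three lines meet at one point iff the augmented coefficient matrix [aᵢ bᵢ cᵢ] has rank < 3, i.e. its determinant vanishes.
Here the determinant is -42.
Nonzero, so no common point exists.

No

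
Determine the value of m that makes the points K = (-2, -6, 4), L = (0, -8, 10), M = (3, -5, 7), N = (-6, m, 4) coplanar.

Normal to plane KLM: n = (-12, 24, 12); plane equation n·P = -72.
Requiring n·N = -72: (24)m + (120) = -72.
So m = -8.

-8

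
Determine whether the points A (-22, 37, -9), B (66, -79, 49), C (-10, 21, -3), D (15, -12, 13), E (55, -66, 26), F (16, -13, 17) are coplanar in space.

Yes

The plane through A, B, C has normal n = AB × AC = (232, 168, -16) and equation n·P = 1256.
Checking the remaining points: n·D = 1256, n·E = 1256, n·F = 1256.
All equal 1256, so all 6 points lie in one plane.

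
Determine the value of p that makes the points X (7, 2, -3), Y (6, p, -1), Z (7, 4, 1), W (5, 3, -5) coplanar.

Coplanarity ⇔ det[XY; XZ; XW] = 0.
Expanding, this is linear in p: (-8)p + (32) = 0.
So p = 4.

4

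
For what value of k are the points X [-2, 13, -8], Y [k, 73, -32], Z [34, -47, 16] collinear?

-38

Direction XZ = (36, -60, 24). From the y-coordinate of Y, the parameter along the line is τ = (73 − 13)/(-60) = -1.
Then k = (-2) + (-1)·(36) = -38.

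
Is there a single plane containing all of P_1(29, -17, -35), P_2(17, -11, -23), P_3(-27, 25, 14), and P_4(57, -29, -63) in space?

The four points are coplanar iff the 3×3 determinant with rows P_1P_2, P_1P_3, P_1P_4 is zero.
Rows: (-12, 6, 12), (-56, 42, 49), (28, -12, -28).
Expanding along the first row: (-12)(-588) − (6)(196) + (12)(-504) = -168.
Nonzero ⇒ not coplanar.

No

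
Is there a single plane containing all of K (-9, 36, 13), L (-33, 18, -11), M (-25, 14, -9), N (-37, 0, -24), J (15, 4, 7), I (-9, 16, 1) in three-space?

The plane through K, L, M has normal n = KL × KM = (-132, -144, 240) and equation n·P = -876.
Checking the remaining points: n·N = -876, n·J = -876, n·I = -876.
All equal -876, so all 6 points lie in one plane.

Yes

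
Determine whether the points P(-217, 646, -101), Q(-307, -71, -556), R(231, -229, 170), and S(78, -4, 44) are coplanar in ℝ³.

No

A normal to the plane through P, Q, R is n = PQ × PR = (-592432, -179450, 399966).
The plane has equation n·X = -27763522. For S: n·S = -27893392.
-27893392 ≠ -27763522, so S is off the plane.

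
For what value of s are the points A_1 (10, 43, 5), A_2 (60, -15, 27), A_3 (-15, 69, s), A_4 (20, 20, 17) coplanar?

-4

Coplanarity ⇔ det[A_1A_2; A_1A_3; A_1A_4] = 0.
Expanding, this is linear in s: (570)s + (2280) = 0.
So s = -4.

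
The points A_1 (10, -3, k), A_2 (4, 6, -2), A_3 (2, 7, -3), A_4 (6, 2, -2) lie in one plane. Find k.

-1

The points are coplanar iff A_1A_2 · (A_1A_3 × A_1A_4) = 0.
Expanding, this is linear in k: (-6)k + (-6) = 0.
So k = -1.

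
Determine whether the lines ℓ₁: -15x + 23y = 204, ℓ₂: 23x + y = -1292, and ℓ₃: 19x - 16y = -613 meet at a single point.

Yes

Intersecting ℓ₁ and ℓ₂: solving the 2×2 system gives (x, y) = (-55, -27).
Substitute into ℓ₃: (19)(-55) + (-16)(-27) = -613.
This equals -613, so (-55, -27) lies on all three lines and they are concurrent.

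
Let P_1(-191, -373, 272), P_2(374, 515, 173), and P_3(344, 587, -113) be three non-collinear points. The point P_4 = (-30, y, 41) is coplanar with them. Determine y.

-37

A normal to the plane is n = P_1P_2 × P_1P_3 = (-246840, 164560, 67320).
P_4 lies in the plane iff n · P_1P_4 = 0.
This gives (164560)y + (6088720) = 0, so y = -37.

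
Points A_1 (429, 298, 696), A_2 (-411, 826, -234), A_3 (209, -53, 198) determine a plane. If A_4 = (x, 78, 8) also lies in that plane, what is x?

29

The plane through A_1, A_2, A_3 has equation −589374x − 213720y + 411000z = -30474006.
Substituting A_4: (-589374)x + (-13382160) = -30474006, so x = 29.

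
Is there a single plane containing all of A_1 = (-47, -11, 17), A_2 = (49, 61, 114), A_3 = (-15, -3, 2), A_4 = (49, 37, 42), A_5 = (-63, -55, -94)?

No

The plane through A_1, A_2, A_3 has normal n = A_1A_2 × A_1A_3 = (-1856, 4544, -1536) and equation n·P = 11136.
Checking the remaining points: n·A_4 = 12672, n·A_5 = 11392.
Since n·A_4 = 12672 ≠ 11136, A_4 is off the plane and the points are not all coplanar.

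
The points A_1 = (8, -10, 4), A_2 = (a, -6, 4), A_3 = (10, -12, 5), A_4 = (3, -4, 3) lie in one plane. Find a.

5

Normal to plane A_1A_3A_4: n = (-4, -3, 2); plane equation n·P = 6.
Requiring n·A_2 = 6: (-4)a + (26) = 6.
So a = 5.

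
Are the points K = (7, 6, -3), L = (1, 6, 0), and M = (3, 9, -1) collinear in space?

No

KL = (-6, 0, 3), KM = (-4, 3, 2).
KL × KM = (-9, 0, -18).
The cross product is nonzero, so the points do not lie on one line.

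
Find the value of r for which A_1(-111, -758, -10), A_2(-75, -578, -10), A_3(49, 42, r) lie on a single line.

Collinearity requires A_1A_2 × A_1A_3 = 0; each component is linear in r.
The x-component gives (180)r + (1800) = 0, so r = -10.
The remaining components then also vanish.

-10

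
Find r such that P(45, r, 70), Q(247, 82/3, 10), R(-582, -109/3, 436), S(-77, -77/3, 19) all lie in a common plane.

4

Coplanarity ⇔ det[PQ; PR; PS] = 0.
Expanding, this is linear in r: (130563)r + (-522252) = 0.
So r = 4.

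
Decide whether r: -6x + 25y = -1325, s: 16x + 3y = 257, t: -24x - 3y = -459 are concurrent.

No

The three lines meet at one point iff the augmented coefficient matrix [aᵢ bᵢ cᵢ] has rank < 3, i.e. its determinant vanishes.
Here the determinant is 1236.
Nonzero, so no common point exists.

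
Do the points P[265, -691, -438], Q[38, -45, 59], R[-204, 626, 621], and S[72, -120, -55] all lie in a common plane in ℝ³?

A normal to the plane through P, Q, R is n = PQ × PR = (29565, 7300, 4015).
The plane has equation n·X = 1031855. For S: n·S = 1031855.
Equal, so S lies in the plane and all four are coplanar.

Yes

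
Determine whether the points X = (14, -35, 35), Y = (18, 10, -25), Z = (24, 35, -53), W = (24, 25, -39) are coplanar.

The four points are coplanar iff the 3×3 determinant with rows XY, XZ, XW is zero.
Rows: (4, 45, -60), (10, 70, -88), (10, 60, -74).
Expanding along the first row: (4)(100) − (45)(140) + (-60)(-100) = 100.
Nonzero ⇒ not coplanar.

No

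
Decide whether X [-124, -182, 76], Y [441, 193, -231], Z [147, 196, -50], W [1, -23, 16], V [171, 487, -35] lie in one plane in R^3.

The plane through X, Y, Z has normal n = XY × XZ = (68796, -12007, 111945) and equation n·P = 2162390.
Checking the remaining points: n·W = 2136077, n·V = 1998632.
Since n·W = 2136077 ≠ 2162390, W is off the plane and the points are not all coplanar.

No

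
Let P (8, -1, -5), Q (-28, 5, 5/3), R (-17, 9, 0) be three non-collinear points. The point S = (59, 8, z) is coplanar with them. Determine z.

A normal to the plane is n = PQ × PR = (-110/3, 40/3, -210).
S lies in the plane iff n · PS = 0.
This gives (-210)z + (-2800) = 0, so z = -40/3.

-40/3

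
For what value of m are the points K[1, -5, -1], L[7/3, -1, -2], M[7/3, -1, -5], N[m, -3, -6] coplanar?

Normal to plane KLM: n = (-12, 4, 0); plane equation n·P = -32.
Requiring n·N = -32: (-12)m + (-12) = -32.
So m = 5/3.

5/3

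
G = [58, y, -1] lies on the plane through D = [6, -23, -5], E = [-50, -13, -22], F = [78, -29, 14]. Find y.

A normal to the plane is n = DE × DF = (88, -160, -384).
G lies in the plane iff n · DG = 0.
This gives (-160)y + (-640) = 0, so y = -4.

-4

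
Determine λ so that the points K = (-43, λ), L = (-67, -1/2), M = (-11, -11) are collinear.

The three points are collinear iff det[KL; KM] = 0.
This determinant is linear in λ: (56)λ + (280) = 0, so λ = -5.

-5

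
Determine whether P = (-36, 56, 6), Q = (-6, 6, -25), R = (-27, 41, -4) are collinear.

No

PQ = (30, -50, -31), PR = (9, -15, -10).
Comparing components 2 and 3: (-50)(-10) − (-31)(-15) = 35 ≠ 0, so PQ and PR are not parallel and the points are not collinear.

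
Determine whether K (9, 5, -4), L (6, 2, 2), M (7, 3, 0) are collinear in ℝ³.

KL = (-3, -3, 6), KM = (-2, -2, 4).
Each component of KM is 2/3 times the corresponding component of KL, so KM = 2/3·KL and the points are collinear.

Yes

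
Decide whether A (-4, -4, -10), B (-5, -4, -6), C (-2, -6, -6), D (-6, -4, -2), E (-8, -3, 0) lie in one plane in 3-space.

The plane through A, B, C has normal n = AB × AC = (8, 12, 2) and equation n·P = -100.
Checking the remaining points: n·D = -100, n·E = -100.
All equal -100, so all 5 points lie in one plane.

Yes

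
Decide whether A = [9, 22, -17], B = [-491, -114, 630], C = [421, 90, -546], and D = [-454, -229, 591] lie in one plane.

With A as base: AB = (-500, -136, 647), AC = (412, 68, -529), AD = (-463, -251, 608).
AC × AD = (-91435, -5569, -71928).
AB · (AC × AD) = -62532.
Since -62532 ≠ 0, the four points are not coplanar.

No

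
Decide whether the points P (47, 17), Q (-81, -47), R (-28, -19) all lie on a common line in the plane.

PQ = (-128, -64), PR = (-75, -36).
Twice the signed area of △PQR is (-128)(-36) − (-64)(-75) = -192.
The area is nonzero, so the three points are not collinear.

No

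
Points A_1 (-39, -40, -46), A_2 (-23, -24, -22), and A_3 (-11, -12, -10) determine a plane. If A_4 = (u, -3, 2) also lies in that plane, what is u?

Coplanarity requires A_1A_2 · (A_1A_3 × A_1A_4) = 0.
A_1A_2 = (16, 16, 24), A_1A_3 = (28, 28, 36); the triple product is linear in u with coefficient -96 and constant term -192.
Setting it to zero: u = -2.

-2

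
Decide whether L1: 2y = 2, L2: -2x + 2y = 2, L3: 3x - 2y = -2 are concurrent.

Yes

Lines aᵢx + bᵢy = cᵢ with pairwise distinct directions are concurrent exactly when det[aᵢ bᵢ cᵢ] = 0.
Here the determinant is 0.
It vanishes, so the lines are concurrent at (0, 1).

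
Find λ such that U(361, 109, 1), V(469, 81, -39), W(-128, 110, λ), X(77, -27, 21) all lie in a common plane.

Coplanarity ⇔ det[UV; UW; UX] = 0.
Expanding, this is linear in λ: (22640)λ + (-2965840) = 0.
So λ = 131.

131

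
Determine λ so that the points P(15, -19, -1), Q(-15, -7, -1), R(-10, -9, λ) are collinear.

-1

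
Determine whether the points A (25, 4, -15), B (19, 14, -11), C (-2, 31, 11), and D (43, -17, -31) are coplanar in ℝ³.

With A as base: AB = (-6, 10, 4), AC = (-27, 27, 26), AD = (18, -21, -16).
AC × AD = (114, 36, 81).
AB · (AC × AD) = 0.
The scalar triple product vanishes, so the four points are coplanar.

Yes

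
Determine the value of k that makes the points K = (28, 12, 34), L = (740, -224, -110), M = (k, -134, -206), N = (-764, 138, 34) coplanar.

-340

The points are coplanar iff KL · (KM × KN) = 0.
Expanding, this is linear in k: (-18144)k + (-6168960) = 0.
So k = -340.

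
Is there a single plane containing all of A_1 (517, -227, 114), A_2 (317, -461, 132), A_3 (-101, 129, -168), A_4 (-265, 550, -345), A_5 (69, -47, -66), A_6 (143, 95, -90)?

The plane through A_1, A_2, A_3 has normal n = A_1A_2 × A_1A_3 = (59580, -67524, -215812) and equation n·P = 21528240.
Checking the remaining points: n·A_4 = 21528240, n·A_5 = 21528240, n·A_6 = 21528240.
All equal 21528240, so all 6 points lie in one plane.

Yes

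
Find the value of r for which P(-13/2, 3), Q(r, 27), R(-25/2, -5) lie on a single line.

23/2

The three points are collinear iff det[PQ; PR] = 0.
This determinant is linear in r: (-8)r + (92) = 0, so r = 23/2.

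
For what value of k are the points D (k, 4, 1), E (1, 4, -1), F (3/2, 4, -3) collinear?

Collinearity requires DE × DF = 0; each component is linear in k.
The y-component gives (-2)k + (1) = 0, so k = 1/2.
The remaining components then also vanish.

1/2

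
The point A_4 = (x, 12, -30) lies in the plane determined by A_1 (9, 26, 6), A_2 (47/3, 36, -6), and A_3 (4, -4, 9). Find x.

Coplanarity requires A_1A_2 · (A_1A_3 × A_1A_4) = 0.
A_1A_2 = (20/3, 10, -12), A_1A_3 = (-5, -30, 3); the triple product is linear in x with coefficient -330 and constant term 7810.
Setting it to zero: x = 71/3.

71/3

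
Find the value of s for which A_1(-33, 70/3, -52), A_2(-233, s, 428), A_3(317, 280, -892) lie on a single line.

-370/3

Direction A_1A_3 = (350, 770/3, -840). From the x-coordinate of A_2, the parameter along the line is τ = (-233 − (-33))/350 = -4/7.
Then s = 70/3 + (-4/7)·(770/3) = -370/3.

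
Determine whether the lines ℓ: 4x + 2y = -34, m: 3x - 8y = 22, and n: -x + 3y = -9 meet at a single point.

Yes

The three lines meet at one point iff the augmented coefficient matrix [aᵢ bᵢ cᵢ] has rank < 3, i.e. its determinant vanishes.
Here the determinant is 0.
It vanishes, so the lines are concurrent at (-6, -5).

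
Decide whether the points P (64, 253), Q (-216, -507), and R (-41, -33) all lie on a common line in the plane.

No

PQ = (-280, -760), PR = (-105, -286).
Twice the signed area of △PQR is (-280)(-286) − (-760)(-105) = 280.
The area is nonzero, so the three points are not collinear.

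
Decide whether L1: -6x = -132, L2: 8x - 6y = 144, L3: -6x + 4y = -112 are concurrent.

Intersecting L1 and L2: solving the 2×2 system gives (x, y) = (22, 16/3).
Substitute into L3: (-6)(22) + (4)(16/3) = -332/3.
But L3 requires -112 ≠ -332/3, so the three lines have no common point.

No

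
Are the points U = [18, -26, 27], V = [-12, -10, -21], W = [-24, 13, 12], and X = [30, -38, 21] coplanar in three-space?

With U as base: UV = (-30, 16, -48), UW = (-42, 39, -15), UX = (12, -12, -6).
UW × UX = (-414, -432, 36).
UV · (UW × UX) = 3780.
Since 3780 ≠ 0, the four points are not coplanar.

No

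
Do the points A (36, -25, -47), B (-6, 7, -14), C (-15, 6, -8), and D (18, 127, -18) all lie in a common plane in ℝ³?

With A as base: AB = (-42, 32, 33), AC = (-51, 31, 39), AD = (-18, 152, 29).
AC × AD = (-5029, 777, -7194).
AB · (AC × AD) = -1320.
Since -1320 ≠ 0, the four points are not coplanar.

No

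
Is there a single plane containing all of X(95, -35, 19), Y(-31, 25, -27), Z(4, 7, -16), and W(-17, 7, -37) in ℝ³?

Yes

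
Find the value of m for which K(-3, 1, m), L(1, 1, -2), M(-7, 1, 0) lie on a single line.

-1

Direction LM = (-8, 0, 2). From the x-coordinate of K, the parameter along the line is τ = (-3 − 1)/(-8) = 1/2.
Then m = (-2) + 1/2·(2) = -1.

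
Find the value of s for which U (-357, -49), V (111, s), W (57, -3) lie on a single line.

The three points are collinear iff det[UV; UW] = 0.
This determinant is linear in s: (-414)s + (1242) = 0, so s = 3.

3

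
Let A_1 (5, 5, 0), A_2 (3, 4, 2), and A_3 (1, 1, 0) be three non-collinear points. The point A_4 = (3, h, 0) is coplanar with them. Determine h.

Coplanarity requires A_1A_2 · (A_1A_3 × A_1A_4) = 0.
A_1A_2 = (-2, -1, 2), A_1A_3 = (-4, -4, 0); the triple product is linear in h with coefficient -8 and constant term 24.
Setting it to zero: h = 3.

3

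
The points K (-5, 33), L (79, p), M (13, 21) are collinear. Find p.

-23

The three points are collinear iff det[KL; KM] = 0.
This determinant is linear in p: (-18)p + (-414) = 0, so p = -23.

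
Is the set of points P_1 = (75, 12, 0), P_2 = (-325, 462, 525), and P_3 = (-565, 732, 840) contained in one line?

P_1P_2 = (-400, 450, 525), P_1P_3 = (-640, 720, 840).
Each component of P_1P_3 is 8/5 times the corresponding component of P_1P_2, so P_1P_3 = 8/5·P_1P_2 and the points are collinear.

Yes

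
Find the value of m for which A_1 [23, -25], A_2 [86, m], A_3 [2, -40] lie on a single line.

Collinearity: (A_2 − A_1) must be parallel to (A_3 − A_1) = (-21, -15).
Cross-multiplying the components: (m − (-25))·(-21) = (63)·(-15).
Solving gives m = 20.

20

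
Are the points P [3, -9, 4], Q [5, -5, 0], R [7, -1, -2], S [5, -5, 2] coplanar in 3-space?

Yes

The four points are coplanar iff the 3×3 determinant with rows PQ, PR, PS is zero.
Rows: (2, 4, -4), (4, 8, -6), (2, 4, -2).
Expanding along the first row: (2)(8) − (4)(4) + (-4)(0) = 0.
Zero determinant ⇒ coplanar.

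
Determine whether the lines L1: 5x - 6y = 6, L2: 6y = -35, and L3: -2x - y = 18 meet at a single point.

No

Intersecting L1 and L2: solving the 2×2 system gives (x, y) = (-29/5, -35/6).
Substitute into L3: (-2)(-29/5) + (-1)(-35/6) = 523/30.
But L3 requires 18 ≠ 523/30, so the three lines have no common point.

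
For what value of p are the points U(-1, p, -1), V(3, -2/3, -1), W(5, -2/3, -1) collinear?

Direction VW = (2, 0, 0). From the x-coordinate of U, the parameter along the line is τ = (-1 − 3)/2 = -2.
Then p = (-2/3) + (-2)·(0) = -2/3.

-2/3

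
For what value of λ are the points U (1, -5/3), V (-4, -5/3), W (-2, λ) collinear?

-5/3

The three points are collinear iff det[UV; UW] = 0.
This determinant is linear in λ: (-5)λ + (-25/3) = 0, so λ = -5/3.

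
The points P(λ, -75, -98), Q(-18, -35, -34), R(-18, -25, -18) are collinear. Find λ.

Collinearity requires PQ × PR = 0; each component is linear in λ.
The y-component gives (16)λ + (288) = 0, so λ = -18.
The remaining components then also vanish.

-18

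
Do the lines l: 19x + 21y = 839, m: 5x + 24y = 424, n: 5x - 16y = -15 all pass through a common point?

No

Intersecting l and m: solving the 2×2 system gives (x, y) = (32, 11).
Substitute into n: (5)(32) + (-16)(11) = -16.
But n requires -15 ≠ -16, so the three lines have no common point.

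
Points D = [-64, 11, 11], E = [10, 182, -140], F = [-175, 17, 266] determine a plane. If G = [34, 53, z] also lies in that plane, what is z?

-209

Coplanarity requires DE · (DF × DG) = 0.
DE = (74, 171, -151), DF = (-111, 6, 255); the triple product is linear in z with coefficient 19425 and constant term 4059825.
Setting it to zero: z = -209.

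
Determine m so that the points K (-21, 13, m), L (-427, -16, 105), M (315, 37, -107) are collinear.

Direction LM = (742, 53, -212). From the x-coordinate of K, the parameter along the line is τ = (-21 − (-427))/742 = 29/53.
Then m = 105 + 29/53·(-212) = -11.

-11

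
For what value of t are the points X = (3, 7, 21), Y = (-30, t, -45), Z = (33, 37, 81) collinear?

Collinearity requires XY × XZ = 0; each component is linear in t.
The x-component gives (60)t + (1560) = 0, so t = -26.
The remaining components then also vanish.

-26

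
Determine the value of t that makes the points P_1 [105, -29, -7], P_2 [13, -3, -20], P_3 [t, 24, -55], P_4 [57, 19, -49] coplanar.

Coplanarity ⇔ det[P_1P_2; P_1P_3; P_1P_4] = 0.
Expanding, this is linear in t: (468)t + (-29484) = 0.
So t = 63.

63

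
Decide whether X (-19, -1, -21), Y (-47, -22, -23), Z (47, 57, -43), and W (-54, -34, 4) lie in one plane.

A normal to the plane through X, Y, Z is n = XY × XZ = (578, -748, -238).
The plane has equation n·P = -5236. For W: n·W = -6732.
-6732 ≠ -5236, so W is off the plane.

No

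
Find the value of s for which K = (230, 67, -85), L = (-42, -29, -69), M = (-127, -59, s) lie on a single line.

-64

Collinearity requires KL × KM = 0; each component is linear in s.
The x-component gives (-96)s + (-6144) = 0, so s = -64.
The remaining components then also vanish.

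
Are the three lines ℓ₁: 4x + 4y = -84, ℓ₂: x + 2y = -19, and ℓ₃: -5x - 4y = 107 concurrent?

Yes

Intersecting ℓ₁ and ℓ₂: solving the 2×2 system gives (x, y) = (-23, 2).
Substitute into ℓ₃: (-5)(-23) + (-4)(2) = 107.
This equals 107, so (-23, 2) lies on all three lines and they are concurrent.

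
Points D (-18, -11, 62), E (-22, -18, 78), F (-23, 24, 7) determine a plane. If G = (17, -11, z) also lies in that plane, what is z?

A normal to the plane is n = DE × DF = (-175, -300, -175).
G lies in the plane iff n · DG = 0.
This gives (-175)z + (4725) = 0, so z = 27.

27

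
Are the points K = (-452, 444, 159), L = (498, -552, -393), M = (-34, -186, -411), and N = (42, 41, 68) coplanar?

With K as base: KL = (950, -996, -552), KM = (418, -630, -570), KN = (494, -403, -91).
KM × KN = (-172380, -243542, 142766).
KL · (KM × KN) = 0.
The scalar triple product vanishes, so the four points are coplanar.

Yes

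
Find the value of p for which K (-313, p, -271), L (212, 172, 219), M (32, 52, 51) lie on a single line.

Collinearity requires KL × KM = 0; each component is linear in p.
The x-component gives (168)p + (29904) = 0, so p = -178.
The remaining components then also vanish.

-178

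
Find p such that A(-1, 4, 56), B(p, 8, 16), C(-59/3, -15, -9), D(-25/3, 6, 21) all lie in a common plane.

-9

Normal to plane ACD: n = (795, -530/3, -530/3); plane equation n·P = -11395.
Requiring n·B = -11395: (795)p + (-4240) = -11395.
So p = -9.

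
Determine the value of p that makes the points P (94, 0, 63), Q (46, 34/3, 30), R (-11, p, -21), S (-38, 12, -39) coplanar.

14/3

Coplanarity ⇔ det[PQ; PR; PS] = 0.
Expanding, this is linear in p: (540)p + (-2520) = 0.
So p = 14/3.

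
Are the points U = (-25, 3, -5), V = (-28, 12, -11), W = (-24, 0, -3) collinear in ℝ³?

UV = (-3, 9, -6), UW = (1, -3, 2).
UV × UW = (0, 0, 0).
The cross product vanishes, so the three points are collinear.

Yes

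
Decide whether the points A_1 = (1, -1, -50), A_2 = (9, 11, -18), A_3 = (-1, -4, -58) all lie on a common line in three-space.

Yes

A_1A_2 = (8, 12, 32), A_1A_3 = (-2, -3, -8).
A_1A_2 × A_1A_3 = (0, 0, 0).
The cross product vanishes, so the three points are collinear.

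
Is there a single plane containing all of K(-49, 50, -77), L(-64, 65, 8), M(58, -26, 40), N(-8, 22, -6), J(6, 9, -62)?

Yes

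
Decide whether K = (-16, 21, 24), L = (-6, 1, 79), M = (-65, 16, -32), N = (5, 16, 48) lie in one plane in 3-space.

No

With K as base: KL = (10, -20, 55), KM = (-49, -5, -56), KN = (21, -5, 24).
KM × KN = (-400, 0, 350).
KL · (KM × KN) = 15250.
Since 15250 ≠ 0, the four points are not coplanar.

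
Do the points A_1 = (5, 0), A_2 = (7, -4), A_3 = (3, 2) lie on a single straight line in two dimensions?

A_1A_2 = (2, -4), A_1A_3 = (-2, 2).
If collinear, A_1A_3 would be a scalar multiple of A_1A_2. But (2)·(2) ≠ (-4)·(-2) (difference -4), so they are not parallel; the points are not collinear.

No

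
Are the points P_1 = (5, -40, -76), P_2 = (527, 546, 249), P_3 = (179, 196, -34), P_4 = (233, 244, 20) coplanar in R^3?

No

With P_1 as base: P_1P_2 = (522, 586, 325), P_1P_3 = (174, 236, 42), P_1P_4 = (228, 284, 96).
P_1P_3 × P_1P_4 = (10728, -7128, -4392).
P_1P_2 · (P_1P_3 × P_1P_4) = -4392.
Since -4392 ≠ 0, the four points are not coplanar.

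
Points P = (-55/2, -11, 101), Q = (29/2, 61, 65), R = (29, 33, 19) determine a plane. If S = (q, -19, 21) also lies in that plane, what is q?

A normal to the plane is n = PQ × PR = (-4320, 1410, -2220).
S lies in the plane iff n · PS = 0.
This gives (-4320)q + (47520) = 0, so q = 11.

11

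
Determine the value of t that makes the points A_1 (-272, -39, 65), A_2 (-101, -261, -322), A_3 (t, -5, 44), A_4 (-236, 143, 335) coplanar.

1

Normal to plane A_1A_2A_4: n = (10494, -60102, 39114); plane equation n·P = 2032020.
Requiring n·A_3 = 2032020: (10494)t + (2021526) = 2032020.
So t = 1.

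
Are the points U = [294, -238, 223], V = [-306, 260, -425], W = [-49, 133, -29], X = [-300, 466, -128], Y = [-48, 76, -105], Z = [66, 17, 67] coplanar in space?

No

The plane through U, V, W has normal n = UV × UW = (114912, 71064, -51786) and equation n·P = 5322618.
Checking the remaining points: n·X = 5270832, n·Y = 5322618, n·Z = 5322618.
Since n·X = 5270832 ≠ 5322618, X is off the plane and the points are not all coplanar.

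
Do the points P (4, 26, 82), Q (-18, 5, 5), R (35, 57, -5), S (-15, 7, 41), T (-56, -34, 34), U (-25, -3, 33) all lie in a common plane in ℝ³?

No

The plane through P, Q, R has normal n = PQ × PR = (4214, -4301, -31) and equation n·X = -97512.
Checking the remaining points: n·S = -94588, n·T = -90804, n·U = -93470.
Since n·S = -94588 ≠ -97512, S is off the plane and the points are not all coplanar.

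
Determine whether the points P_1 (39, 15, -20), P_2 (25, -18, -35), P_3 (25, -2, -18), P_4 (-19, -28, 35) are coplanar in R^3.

With P_1 as base: P_1P_2 = (-14, -33, -15), P_1P_3 = (-14, -17, 2), P_1P_4 = (-58, -43, 55).
P_1P_3 × P_1P_4 = (-849, 654, -384).
P_1P_2 · (P_1P_3 × P_1P_4) = -3936.
Since -3936 ≠ 0, the four points are not coplanar.

No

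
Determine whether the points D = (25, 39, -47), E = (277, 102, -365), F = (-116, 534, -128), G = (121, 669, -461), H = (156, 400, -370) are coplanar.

The plane through D, E, F has normal n = DE × DF = (152307, 65250, 133623) and equation n·P = 72144.
Checking the remaining points: n·G = 481194, n·H = 419382.
Since n·G = 481194 ≠ 72144, G is off the plane and the points are not all coplanar.

No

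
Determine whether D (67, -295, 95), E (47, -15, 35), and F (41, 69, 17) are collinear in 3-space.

DE = (-20, 280, -60), DF = (-26, 364, -78).
DE × DF = (0, 0, 0).
The cross product vanishes, so the three points are collinear.

Yes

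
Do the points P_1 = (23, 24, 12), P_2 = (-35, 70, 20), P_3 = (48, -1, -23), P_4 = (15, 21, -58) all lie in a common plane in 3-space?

The four points are coplanar iff the 3×3 determinant with rows P_1P_2, P_1P_3, P_1P_4 is zero.
Rows: (-58, 46, 8), (25, -25, -35), (-8, -3, -70).
Expanding along the first row: (-58)(1645) − (46)(-2030) + (8)(-275) = -4230.
Nonzero ⇒ not coplanar.

No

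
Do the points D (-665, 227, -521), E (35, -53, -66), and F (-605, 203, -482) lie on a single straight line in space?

Yes

DE = (700, -280, 455), DF = (60, -24, 39).
Each component of DF is 3/35 times the corresponding component of DE, so DF = 3/35·DE and the points are collinear.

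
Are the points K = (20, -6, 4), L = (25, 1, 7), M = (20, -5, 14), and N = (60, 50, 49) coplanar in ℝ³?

No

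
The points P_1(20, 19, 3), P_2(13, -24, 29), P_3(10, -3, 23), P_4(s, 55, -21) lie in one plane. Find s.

Normal to plane P_1P_2P_3: n = (-288, -120, -276); plane equation n·P = -8868.
Requiring n·P_4 = -8868: (-288)s + (-804) = -8868.
So s = 28.

28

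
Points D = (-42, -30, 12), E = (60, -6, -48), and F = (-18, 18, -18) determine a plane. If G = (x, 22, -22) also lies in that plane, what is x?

The plane through D, E, F has equation 2160x + 1620y + 4320z = -87480.
Substituting G: (2160)x + (-59400) = -87480, so x = -13.

-13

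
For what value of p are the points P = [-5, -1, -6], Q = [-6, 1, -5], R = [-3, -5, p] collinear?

-8

Direction PQ = (-1, 2, 1). From the x-coordinate of R, the parameter along the line is τ = (-3 − (-5))/(-1) = -2.
Then p = (-6) + (-2)·(1) = -8.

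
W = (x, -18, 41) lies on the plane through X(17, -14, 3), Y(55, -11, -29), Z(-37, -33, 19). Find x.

Coplanarity requires XY · (XZ × XW) = 0.
XY = (38, 3, -32), XZ = (-54, -19, 16); the triple product is linear in x with coefficient -560 and constant term -16240.
Setting it to zero: x = -29.

-29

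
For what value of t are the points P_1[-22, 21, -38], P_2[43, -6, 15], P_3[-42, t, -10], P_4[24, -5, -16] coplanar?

49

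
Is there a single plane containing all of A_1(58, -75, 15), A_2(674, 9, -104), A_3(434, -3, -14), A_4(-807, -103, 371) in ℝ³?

With A_1 as base: A_1A_2 = (616, 84, -119), A_1A_3 = (376, 72, -29), A_1A_4 = (-865, -28, 356).
A_1A_3 × A_1A_4 = (24820, -108771, 51752).
A_1A_2 · (A_1A_3 × A_1A_4) = -6132.
Since -6132 ≠ 0, the four points are not coplanar.

No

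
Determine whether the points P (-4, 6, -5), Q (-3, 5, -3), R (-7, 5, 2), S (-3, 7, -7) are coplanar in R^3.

No

A normal to the plane through P, Q, R is n = PQ × PR = (-5, -13, -4).
The plane has equation n·X = -38. For S: n·S = -48.
-48 ≠ -38, so S is off the plane.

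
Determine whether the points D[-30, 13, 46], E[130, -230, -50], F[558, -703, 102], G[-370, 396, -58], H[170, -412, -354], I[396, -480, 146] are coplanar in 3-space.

Yes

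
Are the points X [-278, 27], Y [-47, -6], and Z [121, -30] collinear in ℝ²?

XY = (231, -33), XZ = (399, -57).
Twice the signed area of △XYZ is (231)(-57) − (-33)(399) = 0.
The triangle is degenerate (zero area), so the points are collinear.

Yes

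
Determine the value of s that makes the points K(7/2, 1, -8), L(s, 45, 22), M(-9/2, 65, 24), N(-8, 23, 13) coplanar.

-9

The points are coplanar iff KL · (KM × KN) = 0.
Expanding, this is linear in s: (640)s + (5760) = 0.
So s = -9.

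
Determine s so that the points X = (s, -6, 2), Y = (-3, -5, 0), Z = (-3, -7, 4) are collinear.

Collinearity requires XY × XZ = 0; each component is linear in s.
The y-component gives (4)s + (12) = 0, so s = -3.
The remaining components then also vanish.

-3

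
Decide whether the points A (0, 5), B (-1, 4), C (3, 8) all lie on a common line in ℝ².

AB = (-1, -1), AC = (3, 3).
Checking proportionality: AC = -3·AB, so the vectors are parallel and the points are collinear.

Yes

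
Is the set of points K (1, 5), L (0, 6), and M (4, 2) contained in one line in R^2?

KL = (-1, 1), KM = (3, -3).
det[KL; KM] = (-1)(-3) − (1)(3) = 0.
The determinant is zero, so the points are collinear.

Yes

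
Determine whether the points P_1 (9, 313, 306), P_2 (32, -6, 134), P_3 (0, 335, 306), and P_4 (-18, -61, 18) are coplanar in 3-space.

Yes

A normal to the plane through P_1, P_2, P_3 is n = P_1P_2 × P_1P_3 = (3784, 1548, -2365).
The plane has equation n·P = -205110. For P_4: n·P_4 = -205110.
Equal, so P_4 lies in the plane and all four are coplanar.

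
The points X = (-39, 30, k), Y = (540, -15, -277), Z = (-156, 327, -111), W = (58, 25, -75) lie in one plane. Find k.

-33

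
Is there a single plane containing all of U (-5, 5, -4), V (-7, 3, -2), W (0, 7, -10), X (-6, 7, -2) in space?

The four points are coplanar iff the 3×3 determinant with rows UV, UW, UX is zero.
Rows: (-2, -2, 2), (5, 2, -6), (-1, 2, 2).
Expanding along the first row: (-2)(16) − (-2)(4) + (2)(12) = 0.
Zero determinant ⇒ coplanar.

Yes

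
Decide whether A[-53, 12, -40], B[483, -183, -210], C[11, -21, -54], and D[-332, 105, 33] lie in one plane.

No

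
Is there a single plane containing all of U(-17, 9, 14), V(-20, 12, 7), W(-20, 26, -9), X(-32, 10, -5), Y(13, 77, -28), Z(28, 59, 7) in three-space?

No

The plane through U, V, W has normal n = UV × UW = (50, -48, -42) and equation n·P = -1870.
Checking the remaining points: n·X = -1870, n·Y = -1870, n·Z = -1726.
Since n·Z = -1726 ≠ -1870, Z is off the plane and the points are not all coplanar.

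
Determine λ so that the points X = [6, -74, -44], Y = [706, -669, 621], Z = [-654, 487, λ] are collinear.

Direction XY = (700, -595, 665). From the x-coordinate of Z, the parameter along the line is τ = (-654 − 6)/700 = -33/35.
Then λ = (-44) + (-33/35)·(665) = -671.

-671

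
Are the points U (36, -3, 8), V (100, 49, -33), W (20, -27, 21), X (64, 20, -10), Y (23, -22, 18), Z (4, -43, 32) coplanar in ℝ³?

The plane through U, V, W has normal n = UV × UW = (-308, -176, -704) and equation n·P = -16192.
Checking the remaining points: n·X = -16192, n·Y = -15884, n·Z = -16192.
Since n·Y = -15884 ≠ -16192, Y is off the plane and the points are not all coplanar.

No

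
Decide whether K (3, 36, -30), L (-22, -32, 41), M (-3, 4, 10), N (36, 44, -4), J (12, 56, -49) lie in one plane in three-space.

The plane through K, L, M has normal n = KL × KM = (-448, 574, 392) and equation n·P = 7560.
Checking the remaining points: n·N = 7560, n·J = 7560.
All equal 7560, so all 5 points lie in one plane.

Yes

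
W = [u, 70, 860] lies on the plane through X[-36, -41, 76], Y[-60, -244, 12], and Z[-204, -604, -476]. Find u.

The plane through X, Y, Z has equation 76024x − 2496y − 20592z = -4199520.
Substituting W: (76024)u + (-17883840) = -4199520, so u = 180.

180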